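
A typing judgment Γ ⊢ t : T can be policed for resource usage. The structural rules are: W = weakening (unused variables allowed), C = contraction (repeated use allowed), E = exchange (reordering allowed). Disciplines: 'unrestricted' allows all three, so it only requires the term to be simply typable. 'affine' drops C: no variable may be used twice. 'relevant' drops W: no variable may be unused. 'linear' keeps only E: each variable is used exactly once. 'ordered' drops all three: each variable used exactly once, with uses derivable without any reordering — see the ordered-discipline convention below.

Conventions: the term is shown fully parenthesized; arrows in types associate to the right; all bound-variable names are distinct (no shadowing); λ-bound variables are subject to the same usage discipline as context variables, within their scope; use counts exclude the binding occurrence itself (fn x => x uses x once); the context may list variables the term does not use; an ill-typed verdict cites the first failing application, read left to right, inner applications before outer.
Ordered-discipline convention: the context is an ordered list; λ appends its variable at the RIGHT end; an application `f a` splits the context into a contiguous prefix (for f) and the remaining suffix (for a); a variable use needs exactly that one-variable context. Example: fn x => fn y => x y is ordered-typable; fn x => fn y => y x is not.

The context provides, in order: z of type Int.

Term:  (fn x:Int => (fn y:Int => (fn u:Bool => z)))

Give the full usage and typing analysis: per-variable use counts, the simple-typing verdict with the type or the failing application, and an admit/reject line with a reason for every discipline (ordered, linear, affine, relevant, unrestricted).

counts: z: 1, x (bound): 0, y (bound): 0, u (bound): 0
use order (left to right): z
typing: well-typed at Int → Int → Bool → Int
ordered: ✗, unused: x, y, u — weakening required
linear: ✗, unused: x, y, u — weakening required
affine: ✓, z, x, y, u: no repeats, contraction unneeded
relevant: ✗, unused: x, y, u — weakening required
unrestricted: ✓, typability at Int → Int → Bool → Int is all that's needed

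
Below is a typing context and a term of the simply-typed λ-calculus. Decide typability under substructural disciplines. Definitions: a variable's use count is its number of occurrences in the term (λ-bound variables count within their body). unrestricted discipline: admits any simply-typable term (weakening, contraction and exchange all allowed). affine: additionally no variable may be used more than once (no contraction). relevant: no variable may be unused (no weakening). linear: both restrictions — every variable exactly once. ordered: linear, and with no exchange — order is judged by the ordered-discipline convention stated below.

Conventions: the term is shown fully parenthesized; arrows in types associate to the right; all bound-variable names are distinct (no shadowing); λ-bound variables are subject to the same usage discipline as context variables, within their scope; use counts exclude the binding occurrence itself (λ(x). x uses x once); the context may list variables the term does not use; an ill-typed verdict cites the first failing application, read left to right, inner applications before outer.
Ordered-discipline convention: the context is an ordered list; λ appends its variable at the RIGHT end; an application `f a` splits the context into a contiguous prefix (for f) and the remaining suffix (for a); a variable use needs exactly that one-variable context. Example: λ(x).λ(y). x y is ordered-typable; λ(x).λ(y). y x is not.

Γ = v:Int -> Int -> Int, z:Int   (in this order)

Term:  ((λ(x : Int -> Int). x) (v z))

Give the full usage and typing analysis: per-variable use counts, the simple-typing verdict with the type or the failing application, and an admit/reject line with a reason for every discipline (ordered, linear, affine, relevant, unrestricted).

use counts: v: 1, z: 1, x (λ-bound): 1
uses in reading order: x, v, z
typing: the term checks, with type Int -> Int
ordered: ✓, one use each (v, z, x); ordered split holds
linear: ✓, v, z, x: one use apiece
affine: ✓, at most one use each (v, z, x)
relevant: ✓, none of v, z, x goes unused
unrestricted: ✓, well-typed at Int -> Int; no restrictions here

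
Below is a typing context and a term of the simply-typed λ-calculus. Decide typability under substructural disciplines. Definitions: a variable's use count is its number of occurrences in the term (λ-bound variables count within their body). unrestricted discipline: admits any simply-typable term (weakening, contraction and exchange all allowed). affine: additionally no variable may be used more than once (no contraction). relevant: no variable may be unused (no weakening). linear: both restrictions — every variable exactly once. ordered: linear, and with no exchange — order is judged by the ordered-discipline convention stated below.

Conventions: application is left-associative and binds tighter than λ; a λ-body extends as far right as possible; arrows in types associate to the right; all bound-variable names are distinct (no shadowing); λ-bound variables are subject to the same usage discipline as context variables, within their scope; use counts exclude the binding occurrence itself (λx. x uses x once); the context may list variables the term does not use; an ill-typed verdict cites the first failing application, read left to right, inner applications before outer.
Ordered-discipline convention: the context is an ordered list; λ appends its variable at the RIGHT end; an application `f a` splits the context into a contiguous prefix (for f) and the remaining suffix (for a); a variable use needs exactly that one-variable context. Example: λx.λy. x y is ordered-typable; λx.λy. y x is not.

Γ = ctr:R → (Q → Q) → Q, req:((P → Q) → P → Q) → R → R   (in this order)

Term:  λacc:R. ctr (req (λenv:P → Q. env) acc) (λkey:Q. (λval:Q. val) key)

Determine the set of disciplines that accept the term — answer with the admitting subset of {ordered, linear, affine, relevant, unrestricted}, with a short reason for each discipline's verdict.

accepted by: ordered, linear, affine, relevant, unrestricted
counts: ctr: 1; req: 1; acc (bound): 1; env (bound): 1; key (bound): 1; val (bound): 1
left-to-right use order: ctr, req, env, acc, val, key
typing: well-typed — term : R → Q
ordered: ✓ — ctr, req, acc, env, key, val once each; derivable with no W/C/E
linear: ✓ — single use per variable (ctr, req, acc, env, key, val)
affine: ✓ — none of ctr, req, acc, env, key, val used more than once
relevant: ✓ — ctr, req, acc, env, key, val: all used, weakening unneeded
unrestricted: ✓ — simply typable at R → Q; W, C, E all held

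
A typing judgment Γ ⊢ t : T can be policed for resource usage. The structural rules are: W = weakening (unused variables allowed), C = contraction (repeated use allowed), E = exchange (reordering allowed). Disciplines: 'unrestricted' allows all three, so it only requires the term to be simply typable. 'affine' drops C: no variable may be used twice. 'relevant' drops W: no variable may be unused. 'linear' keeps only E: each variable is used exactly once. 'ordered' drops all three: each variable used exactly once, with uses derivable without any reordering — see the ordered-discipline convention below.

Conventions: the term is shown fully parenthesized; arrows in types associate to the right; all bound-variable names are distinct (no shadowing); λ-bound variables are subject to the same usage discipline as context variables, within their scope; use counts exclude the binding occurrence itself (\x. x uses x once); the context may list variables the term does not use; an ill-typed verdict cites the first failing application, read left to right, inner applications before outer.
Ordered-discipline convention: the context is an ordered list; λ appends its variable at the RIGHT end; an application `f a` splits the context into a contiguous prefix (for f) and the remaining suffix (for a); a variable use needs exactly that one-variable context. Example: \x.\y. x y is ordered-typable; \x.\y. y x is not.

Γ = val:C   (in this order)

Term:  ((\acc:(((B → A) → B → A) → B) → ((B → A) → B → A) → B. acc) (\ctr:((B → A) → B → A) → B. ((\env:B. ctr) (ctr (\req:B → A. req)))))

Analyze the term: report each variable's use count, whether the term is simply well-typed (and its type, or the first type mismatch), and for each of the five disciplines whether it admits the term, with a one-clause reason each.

variable uses: val ×0; acc (bound) ×1; ctr (bound) ×2; env (bound) ×0; req (bound) ×1
use order (left to right): acc, ctr, ctr, req
typing: the term checks, with type (((B → A) → B → A) → B) → ((B → A) → B → A) → B
ordered ✗ (repeated use of ctr ×2; val, env left unused)
linear ✗ (repeated use of ctr ×2; val, env left unused)
affine ✗ (repeated use of ctr ×2)
relevant ✗ (val, env left unused)
unrestricted ✓ (type-checks ((((B → A) → B → A) → B) → ((B → A) → B → A) → B) and nothing is barred)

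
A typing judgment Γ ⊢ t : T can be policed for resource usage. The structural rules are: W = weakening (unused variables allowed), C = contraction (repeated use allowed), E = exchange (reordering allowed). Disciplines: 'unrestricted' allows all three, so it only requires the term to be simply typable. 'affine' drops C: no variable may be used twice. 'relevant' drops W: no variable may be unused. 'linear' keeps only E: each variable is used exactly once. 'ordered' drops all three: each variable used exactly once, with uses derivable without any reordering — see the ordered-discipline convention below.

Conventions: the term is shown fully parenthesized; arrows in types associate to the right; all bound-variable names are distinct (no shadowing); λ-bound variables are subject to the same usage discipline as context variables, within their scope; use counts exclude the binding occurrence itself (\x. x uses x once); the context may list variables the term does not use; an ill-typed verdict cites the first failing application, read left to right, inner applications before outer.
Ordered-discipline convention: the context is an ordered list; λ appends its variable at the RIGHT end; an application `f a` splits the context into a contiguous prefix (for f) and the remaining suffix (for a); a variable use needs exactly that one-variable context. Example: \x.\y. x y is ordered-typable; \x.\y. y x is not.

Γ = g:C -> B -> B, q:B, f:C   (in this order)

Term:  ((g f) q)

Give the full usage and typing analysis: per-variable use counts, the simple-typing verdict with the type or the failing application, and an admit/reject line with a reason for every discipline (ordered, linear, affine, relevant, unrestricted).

use counts: g=1; q=1; f=1
use order (left to right): g, f, q
typing: well-typed at B
ordered: ✗, use order g, f, q needs exchange
linear: ✓, g, q, f: one use apiece
affine: ✓, g, q, f: no repeats, contraction unneeded
relevant: ✓, g, q, f: all used, weakening unneeded
unrestricted: ✓, type-checks (B) and nothing is barred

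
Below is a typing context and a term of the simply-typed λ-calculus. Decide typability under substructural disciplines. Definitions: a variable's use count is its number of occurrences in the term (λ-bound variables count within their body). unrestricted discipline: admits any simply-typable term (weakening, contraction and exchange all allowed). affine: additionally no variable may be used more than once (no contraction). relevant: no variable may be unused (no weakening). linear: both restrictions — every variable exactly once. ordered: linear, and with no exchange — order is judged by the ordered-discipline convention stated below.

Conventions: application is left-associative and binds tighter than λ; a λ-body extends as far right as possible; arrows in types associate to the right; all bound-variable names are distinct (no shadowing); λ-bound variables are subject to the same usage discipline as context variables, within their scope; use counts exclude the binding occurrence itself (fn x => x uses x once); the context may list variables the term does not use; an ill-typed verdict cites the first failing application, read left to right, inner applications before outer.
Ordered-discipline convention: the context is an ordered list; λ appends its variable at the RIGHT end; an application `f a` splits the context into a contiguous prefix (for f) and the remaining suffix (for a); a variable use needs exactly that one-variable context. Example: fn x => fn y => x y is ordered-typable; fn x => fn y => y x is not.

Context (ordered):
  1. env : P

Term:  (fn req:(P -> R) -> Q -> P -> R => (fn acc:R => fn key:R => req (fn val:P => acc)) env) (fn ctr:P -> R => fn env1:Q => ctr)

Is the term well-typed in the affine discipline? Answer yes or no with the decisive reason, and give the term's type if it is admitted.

no — a type mismatch blocks all five
use counts: env: 1, req (bound): 1, acc (bound): 1, key (bound): 0, val (bound): 0, ctr (bound): 1, env1 (bound): 0
left-to-right use order: req, acc, env, ctr
typing: ill-typed: argument of type P where R is required
per-discipline verdicts: ordered ✗ | linear ✗ | affine ✗ | relevant ✗ | unrestricted ✗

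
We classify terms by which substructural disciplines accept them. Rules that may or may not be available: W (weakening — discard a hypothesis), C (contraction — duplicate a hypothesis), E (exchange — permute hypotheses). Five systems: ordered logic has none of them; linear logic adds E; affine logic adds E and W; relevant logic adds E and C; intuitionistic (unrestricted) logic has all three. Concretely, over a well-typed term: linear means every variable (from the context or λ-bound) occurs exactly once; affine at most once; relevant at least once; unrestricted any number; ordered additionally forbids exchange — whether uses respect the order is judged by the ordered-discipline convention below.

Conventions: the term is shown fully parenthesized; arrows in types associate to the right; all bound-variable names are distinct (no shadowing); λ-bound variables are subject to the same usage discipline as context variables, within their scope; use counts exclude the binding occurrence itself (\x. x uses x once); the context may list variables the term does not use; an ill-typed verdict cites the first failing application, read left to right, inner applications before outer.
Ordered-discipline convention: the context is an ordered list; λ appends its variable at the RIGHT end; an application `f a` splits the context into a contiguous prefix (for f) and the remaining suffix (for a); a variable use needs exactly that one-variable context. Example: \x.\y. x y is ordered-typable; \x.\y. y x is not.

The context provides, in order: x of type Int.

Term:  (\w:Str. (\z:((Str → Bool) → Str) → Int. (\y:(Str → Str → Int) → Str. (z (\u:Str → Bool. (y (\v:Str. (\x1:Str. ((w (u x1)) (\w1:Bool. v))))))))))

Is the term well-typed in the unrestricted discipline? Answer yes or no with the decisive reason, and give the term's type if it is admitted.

no — not simply typable
counts: x: 0×, w (λ-bound): 1×, z (λ-bound): 1×, y (λ-bound): 1×, u (λ-bound): 1×, v (λ-bound): 1×, x1 (λ-bound): 1×, w1 (λ-bound): 0×
use order (left to right): z, y, w, u, x1, v
typing: ill-typed: applying a non-function (Str)
all disciplines: ordered ✗, linear ✗, affine ✗, relevant ✗, unrestricted ✗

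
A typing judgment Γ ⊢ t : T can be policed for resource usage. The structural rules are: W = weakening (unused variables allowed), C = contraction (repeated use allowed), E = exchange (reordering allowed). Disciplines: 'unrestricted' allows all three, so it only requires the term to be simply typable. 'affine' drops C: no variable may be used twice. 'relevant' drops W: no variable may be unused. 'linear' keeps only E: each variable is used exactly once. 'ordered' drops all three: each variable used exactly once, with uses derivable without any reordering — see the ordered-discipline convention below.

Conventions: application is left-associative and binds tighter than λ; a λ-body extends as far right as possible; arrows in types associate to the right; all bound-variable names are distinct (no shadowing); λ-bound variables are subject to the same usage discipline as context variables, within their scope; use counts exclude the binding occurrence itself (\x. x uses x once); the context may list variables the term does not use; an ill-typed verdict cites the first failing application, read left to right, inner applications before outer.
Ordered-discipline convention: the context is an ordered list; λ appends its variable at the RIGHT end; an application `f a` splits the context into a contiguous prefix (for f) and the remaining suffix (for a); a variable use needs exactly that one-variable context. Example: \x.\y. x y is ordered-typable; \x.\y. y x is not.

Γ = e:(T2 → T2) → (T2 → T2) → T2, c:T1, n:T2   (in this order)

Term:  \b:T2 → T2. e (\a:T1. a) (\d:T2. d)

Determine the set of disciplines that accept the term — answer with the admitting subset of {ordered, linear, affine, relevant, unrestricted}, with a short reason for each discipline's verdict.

accepted by: none
usage: e ×1, c ×0, n ×0, b (λ-bound) ×0, a (λ-bound) ×1, d (λ-bound) ×1
left-to-right use order: e, a, d
typing: ill-typed: an argument T1 → T1 mismatches the expected T2 → T2
ordered: ✗ — fails simple typing
linear: ✗ — a type mismatch blocks all five
affine: ✗ — the type mismatch rejects it
relevant: ✗ — not simply typable
unrestricted: ✗ — fails simple typing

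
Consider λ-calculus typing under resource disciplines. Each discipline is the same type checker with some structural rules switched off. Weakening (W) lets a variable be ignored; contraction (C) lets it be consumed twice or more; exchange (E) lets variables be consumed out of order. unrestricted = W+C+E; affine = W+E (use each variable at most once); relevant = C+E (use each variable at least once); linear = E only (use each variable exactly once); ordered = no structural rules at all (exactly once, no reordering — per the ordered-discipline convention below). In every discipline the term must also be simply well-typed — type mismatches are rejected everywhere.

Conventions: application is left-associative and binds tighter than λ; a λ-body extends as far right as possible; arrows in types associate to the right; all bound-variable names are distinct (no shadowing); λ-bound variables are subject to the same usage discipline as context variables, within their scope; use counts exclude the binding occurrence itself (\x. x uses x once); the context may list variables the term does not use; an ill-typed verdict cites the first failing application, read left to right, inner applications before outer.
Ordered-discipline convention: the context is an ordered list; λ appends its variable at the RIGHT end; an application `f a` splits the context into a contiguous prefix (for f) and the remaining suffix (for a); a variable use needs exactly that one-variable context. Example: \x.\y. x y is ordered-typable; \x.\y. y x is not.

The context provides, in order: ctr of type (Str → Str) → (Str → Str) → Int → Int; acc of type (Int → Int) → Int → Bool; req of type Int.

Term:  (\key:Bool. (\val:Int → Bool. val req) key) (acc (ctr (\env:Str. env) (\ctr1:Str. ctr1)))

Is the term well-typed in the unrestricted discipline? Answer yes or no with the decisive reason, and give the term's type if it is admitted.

no — the type mismatch rejects it
variable uses: ctr: 1×, acc: 1×, req: 1×, key (λ-bound): 1×, val (λ-bound): 1×, env (λ-bound): 1×, ctr1 (λ-bound): 1×
uses in reading order: val, req, key, acc, ctr, env, ctr1
typing: ill-typed: an application expects Int → Bool but receives Bool
summary: ordered ✗, linear ✗, affine ✗, relevant ✗, unrestricted ✗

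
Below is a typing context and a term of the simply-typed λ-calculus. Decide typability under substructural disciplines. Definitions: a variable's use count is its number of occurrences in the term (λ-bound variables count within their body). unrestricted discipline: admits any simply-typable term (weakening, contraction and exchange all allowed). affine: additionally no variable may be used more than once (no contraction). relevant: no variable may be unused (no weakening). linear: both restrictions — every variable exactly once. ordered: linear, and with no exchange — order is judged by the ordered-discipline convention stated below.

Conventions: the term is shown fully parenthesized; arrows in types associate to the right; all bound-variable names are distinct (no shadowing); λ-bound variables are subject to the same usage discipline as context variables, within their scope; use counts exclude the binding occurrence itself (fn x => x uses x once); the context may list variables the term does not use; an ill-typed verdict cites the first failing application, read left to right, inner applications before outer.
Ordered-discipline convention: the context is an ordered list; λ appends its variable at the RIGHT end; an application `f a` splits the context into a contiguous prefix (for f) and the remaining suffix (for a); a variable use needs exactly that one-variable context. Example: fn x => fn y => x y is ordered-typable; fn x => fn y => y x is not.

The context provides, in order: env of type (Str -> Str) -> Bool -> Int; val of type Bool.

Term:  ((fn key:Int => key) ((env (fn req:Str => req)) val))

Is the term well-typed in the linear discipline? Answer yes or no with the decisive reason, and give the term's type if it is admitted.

yes — env, val, key, req: one use apiece; term : Int
usage: env ×1; val ×1; key (bound) ×1; req (bound) ×1
uses in reading order: key, env, req, val
typing: ✓ — Int
per-discipline verdicts: ordered ✓; linear ✓; affine ✓; relevant ✓; unrestricted ✓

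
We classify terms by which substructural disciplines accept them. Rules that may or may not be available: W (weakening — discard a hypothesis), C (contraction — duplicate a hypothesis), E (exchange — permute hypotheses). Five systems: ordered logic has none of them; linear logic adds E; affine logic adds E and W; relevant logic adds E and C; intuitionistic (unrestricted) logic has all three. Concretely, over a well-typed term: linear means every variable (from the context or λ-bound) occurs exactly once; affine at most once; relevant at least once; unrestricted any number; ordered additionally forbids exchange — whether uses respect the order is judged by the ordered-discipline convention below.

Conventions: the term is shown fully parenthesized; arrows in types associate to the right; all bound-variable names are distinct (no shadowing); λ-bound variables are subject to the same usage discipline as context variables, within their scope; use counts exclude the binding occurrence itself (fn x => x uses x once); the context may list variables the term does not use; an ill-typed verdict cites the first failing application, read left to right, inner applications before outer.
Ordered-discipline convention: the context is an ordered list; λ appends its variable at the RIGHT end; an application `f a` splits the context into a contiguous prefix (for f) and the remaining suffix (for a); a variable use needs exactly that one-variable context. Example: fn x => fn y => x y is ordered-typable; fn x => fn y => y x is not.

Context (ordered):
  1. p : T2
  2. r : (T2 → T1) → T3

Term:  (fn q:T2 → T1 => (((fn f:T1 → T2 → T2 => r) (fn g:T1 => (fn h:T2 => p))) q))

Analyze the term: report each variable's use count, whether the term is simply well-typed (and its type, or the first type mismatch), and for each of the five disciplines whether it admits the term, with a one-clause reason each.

use counts: p: 1, r: 1, q (bound): 1, f (bound): 0, g (bound): 0, h (bound): 0
order of uses: r, p, q
typing: ✓ — (T2 → T1) → T3
ordered: ✗ — needs weakening: f, g, h unused
linear: ✗ — needs weakening: f, g, h unused
affine: ✓ — no duplicate uses among p, r, q, f, g, h
relevant: ✗ — needs weakening: f, g, h unused
unrestricted: ✓ — simply typable at (T2 → T1) → T3; W, C, E all held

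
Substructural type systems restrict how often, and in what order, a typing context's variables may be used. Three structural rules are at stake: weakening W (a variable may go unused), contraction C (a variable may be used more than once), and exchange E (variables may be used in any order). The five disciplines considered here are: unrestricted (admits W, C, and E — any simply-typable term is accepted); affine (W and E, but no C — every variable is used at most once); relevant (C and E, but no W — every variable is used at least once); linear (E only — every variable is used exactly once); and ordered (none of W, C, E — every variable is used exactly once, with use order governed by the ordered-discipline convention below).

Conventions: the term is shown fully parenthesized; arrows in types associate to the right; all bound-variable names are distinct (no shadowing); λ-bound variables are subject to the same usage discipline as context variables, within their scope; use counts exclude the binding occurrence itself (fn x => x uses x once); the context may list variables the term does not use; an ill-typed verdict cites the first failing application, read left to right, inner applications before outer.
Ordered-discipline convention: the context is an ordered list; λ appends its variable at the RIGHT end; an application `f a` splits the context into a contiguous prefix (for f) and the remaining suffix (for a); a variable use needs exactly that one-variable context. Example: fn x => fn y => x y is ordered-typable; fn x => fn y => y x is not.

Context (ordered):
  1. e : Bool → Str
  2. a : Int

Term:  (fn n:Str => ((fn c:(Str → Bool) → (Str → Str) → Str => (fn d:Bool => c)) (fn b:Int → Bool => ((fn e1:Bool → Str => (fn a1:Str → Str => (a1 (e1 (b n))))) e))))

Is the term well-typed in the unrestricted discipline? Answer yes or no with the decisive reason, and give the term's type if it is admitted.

no — fails simple typing
use counts: e ×1; a ×0; n (bound) ×1; c (bound) ×1; d (bound) ×0; b (bound) ×1; e1 (bound) ×1; a1 (bound) ×1
left-to-right use order: c, a1, e1, b, n, e
typing: ill-typed: an argument Str mismatches the expected Int
across the five disciplines: ordered ✗ · linear ✗ · affine ✗ · relevant ✗ · unrestricted ✗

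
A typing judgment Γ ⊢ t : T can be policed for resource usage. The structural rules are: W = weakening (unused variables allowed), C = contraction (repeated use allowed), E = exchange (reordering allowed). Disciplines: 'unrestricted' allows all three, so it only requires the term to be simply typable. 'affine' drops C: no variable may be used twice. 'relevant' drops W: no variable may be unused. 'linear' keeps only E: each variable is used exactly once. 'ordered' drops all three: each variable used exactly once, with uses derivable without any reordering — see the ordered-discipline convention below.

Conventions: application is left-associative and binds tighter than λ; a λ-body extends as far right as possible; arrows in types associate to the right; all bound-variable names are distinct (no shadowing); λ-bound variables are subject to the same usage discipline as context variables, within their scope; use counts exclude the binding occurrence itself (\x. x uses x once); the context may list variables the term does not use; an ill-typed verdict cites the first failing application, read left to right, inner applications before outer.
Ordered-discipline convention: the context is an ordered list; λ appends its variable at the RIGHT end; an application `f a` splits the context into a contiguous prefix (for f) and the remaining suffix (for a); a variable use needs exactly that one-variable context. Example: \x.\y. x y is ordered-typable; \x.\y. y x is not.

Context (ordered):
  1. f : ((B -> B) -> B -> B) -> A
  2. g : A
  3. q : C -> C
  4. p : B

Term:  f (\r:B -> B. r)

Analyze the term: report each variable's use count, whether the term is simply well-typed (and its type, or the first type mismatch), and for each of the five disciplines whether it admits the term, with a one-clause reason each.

use counts: f: 1×; g: 0×; q: 0×; p: 0×; r (bound): 1×
order of uses: f, r
typing: the term checks, with type A
ordered ✗ (needs weakening: g, q, p unused)
linear ✗ (needs weakening: g, q, p unused)
affine ✓ (no duplicate uses among f, g, q, p, r)
relevant ✗ (needs weakening: g, q, p unused)
unrestricted ✓ (well-typed at A; no restrictions here)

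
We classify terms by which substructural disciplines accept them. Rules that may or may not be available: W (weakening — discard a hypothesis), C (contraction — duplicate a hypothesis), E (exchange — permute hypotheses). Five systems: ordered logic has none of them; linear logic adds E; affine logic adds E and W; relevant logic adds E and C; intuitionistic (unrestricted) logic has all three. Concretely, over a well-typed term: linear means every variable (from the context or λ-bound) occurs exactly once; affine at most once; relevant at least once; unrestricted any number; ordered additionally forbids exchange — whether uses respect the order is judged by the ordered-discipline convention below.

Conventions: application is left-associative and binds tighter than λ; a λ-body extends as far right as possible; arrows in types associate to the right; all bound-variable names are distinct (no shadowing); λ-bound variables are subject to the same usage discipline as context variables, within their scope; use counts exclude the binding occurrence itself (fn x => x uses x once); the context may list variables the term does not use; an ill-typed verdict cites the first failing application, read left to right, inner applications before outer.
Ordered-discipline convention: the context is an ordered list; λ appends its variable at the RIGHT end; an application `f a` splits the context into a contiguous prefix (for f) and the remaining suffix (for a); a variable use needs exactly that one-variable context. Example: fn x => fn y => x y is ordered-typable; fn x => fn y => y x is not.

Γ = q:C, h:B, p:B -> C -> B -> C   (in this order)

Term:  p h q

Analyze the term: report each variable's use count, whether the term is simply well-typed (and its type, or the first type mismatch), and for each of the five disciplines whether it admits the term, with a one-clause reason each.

variable uses: q: 1, h: 1, p: 1
order of uses: p, h, q
typing: well-typed at B -> C
ordered: ✗, no contiguous prefix/suffix split fits p, h, q
linear: ✓, exactly-once usage across q, h, p
affine: ✓, none of q, h, p used more than once
relevant: ✓, none of q, h, p goes unused
unrestricted: ✓, typability at B -> C is all that's needed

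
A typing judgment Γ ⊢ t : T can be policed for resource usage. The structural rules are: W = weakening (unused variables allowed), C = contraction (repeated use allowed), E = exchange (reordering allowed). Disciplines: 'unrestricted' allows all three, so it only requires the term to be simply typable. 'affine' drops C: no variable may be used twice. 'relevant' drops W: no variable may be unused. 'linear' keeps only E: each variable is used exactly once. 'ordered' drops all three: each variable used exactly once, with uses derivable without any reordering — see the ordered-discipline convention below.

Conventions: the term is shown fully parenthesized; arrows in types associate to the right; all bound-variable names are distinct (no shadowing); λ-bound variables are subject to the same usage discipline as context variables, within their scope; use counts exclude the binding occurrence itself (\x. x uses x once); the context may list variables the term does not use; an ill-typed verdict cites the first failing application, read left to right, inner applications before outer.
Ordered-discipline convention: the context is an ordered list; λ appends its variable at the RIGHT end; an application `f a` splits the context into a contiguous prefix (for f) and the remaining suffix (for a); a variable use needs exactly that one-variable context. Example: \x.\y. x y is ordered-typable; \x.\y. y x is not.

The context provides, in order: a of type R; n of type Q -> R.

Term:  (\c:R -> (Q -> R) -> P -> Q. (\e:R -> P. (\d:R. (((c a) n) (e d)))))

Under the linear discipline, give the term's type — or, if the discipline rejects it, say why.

term : (R -> (Q -> R) -> P -> Q) -> (R -> P) -> R -> Q
counts: a=1, n=1, c [bound]=1, e [bound]=1, d [bound]=1
uses in reading order: c, a, n, e, d
typing: well-typed — term : (R -> (Q -> R) -> P -> Q) -> (R -> P) -> R -> Q
summary: ordered ✗, linear ✓, affine ✓, relevant ✓, unrestricted ✓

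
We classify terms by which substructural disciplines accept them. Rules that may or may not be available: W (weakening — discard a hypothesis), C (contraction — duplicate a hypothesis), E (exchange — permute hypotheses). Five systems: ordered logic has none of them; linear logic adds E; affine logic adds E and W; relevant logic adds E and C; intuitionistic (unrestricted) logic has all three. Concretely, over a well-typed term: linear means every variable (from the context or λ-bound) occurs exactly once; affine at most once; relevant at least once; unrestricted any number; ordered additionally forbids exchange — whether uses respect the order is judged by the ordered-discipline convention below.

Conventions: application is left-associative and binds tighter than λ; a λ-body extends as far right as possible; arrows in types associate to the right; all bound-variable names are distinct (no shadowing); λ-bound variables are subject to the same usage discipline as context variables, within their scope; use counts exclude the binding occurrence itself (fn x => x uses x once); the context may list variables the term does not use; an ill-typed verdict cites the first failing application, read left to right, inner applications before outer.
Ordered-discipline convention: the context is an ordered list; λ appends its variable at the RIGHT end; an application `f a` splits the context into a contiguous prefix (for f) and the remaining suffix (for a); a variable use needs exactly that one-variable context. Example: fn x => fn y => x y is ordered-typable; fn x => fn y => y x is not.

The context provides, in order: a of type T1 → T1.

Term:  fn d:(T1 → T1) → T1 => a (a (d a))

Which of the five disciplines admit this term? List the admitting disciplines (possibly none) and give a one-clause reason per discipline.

admitted in: relevant, unrestricted
counts: a: 3×, d (λ-bound): 1×
left-to-right use order: a, a, d, a
typing: well-typed at ((T1 → T1) → T1) → T1
ordered: ✗, repeated use of a ×3
linear: ✗, repeated use of a ×3
affine: ✗, repeated use of a ×3
relevant: ✓, a, d: all used, weakening unneeded
unrestricted: ✓, simply typable at ((T1 → T1) → T1) → T1; W, C, E all held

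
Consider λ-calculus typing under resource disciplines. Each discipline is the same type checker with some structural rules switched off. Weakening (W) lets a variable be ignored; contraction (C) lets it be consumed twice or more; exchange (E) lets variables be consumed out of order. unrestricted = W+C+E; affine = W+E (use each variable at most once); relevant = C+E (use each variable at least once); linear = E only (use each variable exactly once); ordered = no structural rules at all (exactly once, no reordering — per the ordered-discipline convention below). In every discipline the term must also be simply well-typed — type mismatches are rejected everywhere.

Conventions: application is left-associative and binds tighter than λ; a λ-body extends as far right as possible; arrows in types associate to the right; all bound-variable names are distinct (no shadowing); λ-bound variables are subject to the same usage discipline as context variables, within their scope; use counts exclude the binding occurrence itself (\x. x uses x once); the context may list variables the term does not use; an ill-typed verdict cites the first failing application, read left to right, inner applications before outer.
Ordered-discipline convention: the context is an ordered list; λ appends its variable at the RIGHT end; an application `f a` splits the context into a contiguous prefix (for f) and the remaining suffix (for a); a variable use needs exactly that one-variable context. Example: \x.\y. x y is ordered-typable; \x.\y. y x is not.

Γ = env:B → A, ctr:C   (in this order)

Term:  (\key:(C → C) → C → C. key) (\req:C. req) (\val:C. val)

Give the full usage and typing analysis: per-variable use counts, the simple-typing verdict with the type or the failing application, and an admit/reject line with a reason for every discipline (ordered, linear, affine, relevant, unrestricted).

variable uses: env: 0; ctr: 0; key (bound): 1; req (bound): 1; val (bound): 1
order of uses: key, req, val
typing: ill-typed: an argument C → C mismatches the expected (C → C) → C → C
ordered ✗ (the type mismatch rejects it)
linear ✗ (not simply typable)
affine ✗ (fails simple typing)
relevant ✗ (a type mismatch blocks all five)
unrestricted ✗ (the type mismatch rejects it)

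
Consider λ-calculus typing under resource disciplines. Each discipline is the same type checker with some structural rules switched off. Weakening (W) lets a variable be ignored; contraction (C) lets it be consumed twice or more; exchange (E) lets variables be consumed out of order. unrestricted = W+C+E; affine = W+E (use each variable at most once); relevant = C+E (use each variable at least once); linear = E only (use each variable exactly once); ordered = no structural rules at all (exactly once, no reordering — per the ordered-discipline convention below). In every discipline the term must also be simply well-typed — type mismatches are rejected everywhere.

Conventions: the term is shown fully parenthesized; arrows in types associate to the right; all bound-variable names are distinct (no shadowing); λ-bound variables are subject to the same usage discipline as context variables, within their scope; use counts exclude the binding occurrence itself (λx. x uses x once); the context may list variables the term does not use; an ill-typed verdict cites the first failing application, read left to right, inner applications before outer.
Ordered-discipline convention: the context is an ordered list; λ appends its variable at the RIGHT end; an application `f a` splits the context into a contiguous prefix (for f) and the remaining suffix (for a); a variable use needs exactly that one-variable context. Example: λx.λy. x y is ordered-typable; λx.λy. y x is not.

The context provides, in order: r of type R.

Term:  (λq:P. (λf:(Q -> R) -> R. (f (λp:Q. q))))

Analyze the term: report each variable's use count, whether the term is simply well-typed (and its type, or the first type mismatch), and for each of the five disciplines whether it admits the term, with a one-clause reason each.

use counts: r=0; q (λ-bound)=1; f (λ-bound)=1; p (λ-bound)=0
use order (left to right): f, q
typing: ill-typed: a function awaiting Q -> R gets Q -> P
ordered: ✗, the type mismatch rejects it
linear: ✗, not simply typable
affine: ✗, fails simple typing
relevant: ✗, a type mismatch blocks all five
unrestricted: ✗, the type mismatch rejects it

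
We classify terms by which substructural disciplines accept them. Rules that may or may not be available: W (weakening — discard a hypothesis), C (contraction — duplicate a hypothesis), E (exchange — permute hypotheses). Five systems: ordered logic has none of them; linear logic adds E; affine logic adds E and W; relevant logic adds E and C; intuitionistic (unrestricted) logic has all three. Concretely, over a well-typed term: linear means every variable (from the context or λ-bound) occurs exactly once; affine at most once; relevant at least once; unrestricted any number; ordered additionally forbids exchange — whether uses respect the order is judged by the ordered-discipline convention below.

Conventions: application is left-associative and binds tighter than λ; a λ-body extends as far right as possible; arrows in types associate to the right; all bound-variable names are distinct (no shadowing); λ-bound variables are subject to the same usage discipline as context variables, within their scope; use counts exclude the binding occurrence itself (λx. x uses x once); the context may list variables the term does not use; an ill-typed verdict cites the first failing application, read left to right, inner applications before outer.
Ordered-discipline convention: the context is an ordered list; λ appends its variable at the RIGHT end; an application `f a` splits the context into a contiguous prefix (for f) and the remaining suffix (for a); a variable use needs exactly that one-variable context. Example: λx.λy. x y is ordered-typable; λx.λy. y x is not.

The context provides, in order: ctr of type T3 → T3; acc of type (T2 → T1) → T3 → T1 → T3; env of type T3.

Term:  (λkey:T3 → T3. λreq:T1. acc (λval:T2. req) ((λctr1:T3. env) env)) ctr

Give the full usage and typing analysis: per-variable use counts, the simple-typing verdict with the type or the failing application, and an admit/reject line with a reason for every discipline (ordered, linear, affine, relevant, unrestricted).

counts: ctr: 1, acc: 1, env: 2, key (bound): 0, req (bound): 1, val (bound): 0, ctr1 (bound): 0
uses in reading order: acc, req, env, env, ctr
typing: well-typed at T1 → T1 → T3
ordered: ✗ — repeated use of env ×2; needs weakening: key, val, ctr1 unused
linear: ✗ — repeated use of env ×2; needs weakening: key, val, ctr1 unused
affine: ✗ — repeated use of env ×2
relevant: ✗ — needs weakening: key, val, ctr1 unused
unrestricted: ✓ — well-typed at T1 → T1 → T3; no restrictions here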